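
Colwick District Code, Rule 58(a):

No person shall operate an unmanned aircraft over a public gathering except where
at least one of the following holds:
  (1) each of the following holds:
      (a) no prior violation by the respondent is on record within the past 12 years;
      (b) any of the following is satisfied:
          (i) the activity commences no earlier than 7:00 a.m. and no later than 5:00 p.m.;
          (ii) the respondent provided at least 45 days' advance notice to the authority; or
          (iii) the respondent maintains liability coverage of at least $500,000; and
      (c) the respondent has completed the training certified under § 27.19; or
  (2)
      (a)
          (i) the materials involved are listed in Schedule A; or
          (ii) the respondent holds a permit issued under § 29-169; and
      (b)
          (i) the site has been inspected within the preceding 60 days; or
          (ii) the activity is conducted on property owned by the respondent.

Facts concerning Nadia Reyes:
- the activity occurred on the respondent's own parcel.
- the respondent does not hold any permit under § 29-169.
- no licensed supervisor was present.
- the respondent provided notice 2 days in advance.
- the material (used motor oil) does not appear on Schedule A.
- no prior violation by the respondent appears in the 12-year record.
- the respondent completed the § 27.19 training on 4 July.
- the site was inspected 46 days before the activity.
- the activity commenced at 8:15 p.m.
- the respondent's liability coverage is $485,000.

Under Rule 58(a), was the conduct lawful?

(a) no prior violation — satisfied.
(i) start within hours — fails.
(ii) ≥45 days' notice — not satisfied.
(iii) coverage ≥ $500,000 — fails.
(b): F OR F OR F → false.
(c) training certified — holds.
(1) = T AND F AND T = false.
(i) Schedule A material — fails.
(ii) holds permit — not satisfied.
So (a) is not satisfied (F OR F).
(i) site inspected — met.
(ii) own property — holds.
(b): T OR T → true.
(2) = F AND T = false.
So Overall is not satisfied (F OR F).

No — unlawful.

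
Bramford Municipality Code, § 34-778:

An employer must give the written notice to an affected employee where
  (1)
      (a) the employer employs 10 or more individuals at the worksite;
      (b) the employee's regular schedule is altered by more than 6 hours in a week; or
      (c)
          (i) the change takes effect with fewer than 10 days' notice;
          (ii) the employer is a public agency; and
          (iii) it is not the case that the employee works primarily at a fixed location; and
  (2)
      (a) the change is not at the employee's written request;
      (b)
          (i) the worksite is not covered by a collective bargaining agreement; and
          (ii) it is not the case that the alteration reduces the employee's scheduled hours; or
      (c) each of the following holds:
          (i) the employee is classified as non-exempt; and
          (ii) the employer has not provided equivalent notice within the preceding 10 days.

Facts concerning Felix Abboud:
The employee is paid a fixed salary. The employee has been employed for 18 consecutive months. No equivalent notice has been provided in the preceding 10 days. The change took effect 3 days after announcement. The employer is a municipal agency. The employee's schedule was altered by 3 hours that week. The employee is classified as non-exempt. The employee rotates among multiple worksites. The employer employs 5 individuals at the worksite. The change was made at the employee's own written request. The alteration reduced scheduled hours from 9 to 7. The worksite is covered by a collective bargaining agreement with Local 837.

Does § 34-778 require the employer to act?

(a) ≥ 10 at site — not met.
(b) schedule shift > 6h — not met.
(i) < 10 days' notice — holds.
(ii) public agency — holds.
(iii) not (fixed location) — met.
(c) = T AND T AND T = true.
(1) = F OR F OR T = true.
(a) not employee-requested — fails.
(i) no CBA — not met.
(ii) not (hours reduced) — not met.
(b) = F AND F = false.
(i) non-exempt — holds.
(ii) no recent notice — holds.
So (c) is satisfied (T AND T).
(2): F OR F OR T → true.
Overall = T AND T = true.

Yes — required.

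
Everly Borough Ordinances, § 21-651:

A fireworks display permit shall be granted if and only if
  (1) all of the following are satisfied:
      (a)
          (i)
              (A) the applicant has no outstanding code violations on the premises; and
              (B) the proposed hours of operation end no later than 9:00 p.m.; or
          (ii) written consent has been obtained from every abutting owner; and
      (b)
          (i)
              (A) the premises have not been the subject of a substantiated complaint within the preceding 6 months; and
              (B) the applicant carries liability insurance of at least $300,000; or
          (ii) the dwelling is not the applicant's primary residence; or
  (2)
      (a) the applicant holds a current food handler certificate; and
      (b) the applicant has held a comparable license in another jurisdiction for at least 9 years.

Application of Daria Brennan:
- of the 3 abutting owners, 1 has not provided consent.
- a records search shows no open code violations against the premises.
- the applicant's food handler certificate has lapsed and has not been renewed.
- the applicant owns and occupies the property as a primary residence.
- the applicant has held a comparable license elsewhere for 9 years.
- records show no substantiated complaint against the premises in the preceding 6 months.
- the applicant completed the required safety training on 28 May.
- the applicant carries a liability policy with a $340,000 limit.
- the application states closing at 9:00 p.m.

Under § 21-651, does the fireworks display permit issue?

(A) no code violations — met.
(B) closes by 9 p.m. — holds.
(i) = T AND T = true.
(ii) all abutters consent — not satisfied.
(a) = T OR F = true.
(A) no complaint in 6 mo. — satisfied.
(B) insurance ≥ $300,000 — met.
(i): T AND T → true.
(ii) not (primary residence) — not satisfied.
So (b) is satisfied (T OR F).
So (1) is satisfied (T AND T).
(a) food handler cert. — not satisfied.
(b) prior license ≥ 9 yr — holds.
(2): F AND T → false.
So Overall is satisfied (T OR F).

Yes — granted.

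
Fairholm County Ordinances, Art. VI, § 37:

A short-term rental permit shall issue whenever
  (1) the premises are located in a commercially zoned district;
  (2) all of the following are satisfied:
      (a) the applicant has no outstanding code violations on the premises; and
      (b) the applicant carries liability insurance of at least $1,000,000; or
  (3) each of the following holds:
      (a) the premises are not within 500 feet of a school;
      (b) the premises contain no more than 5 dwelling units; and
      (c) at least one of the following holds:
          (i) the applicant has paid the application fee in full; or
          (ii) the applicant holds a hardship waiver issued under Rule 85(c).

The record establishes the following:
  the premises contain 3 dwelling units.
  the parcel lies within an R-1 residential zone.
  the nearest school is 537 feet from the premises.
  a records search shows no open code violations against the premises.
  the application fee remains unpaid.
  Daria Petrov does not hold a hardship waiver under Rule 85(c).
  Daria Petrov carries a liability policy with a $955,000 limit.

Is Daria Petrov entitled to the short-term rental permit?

No — denied.

(1) commercially zoned — not satisfied.
(a) no code violations — met.
(b) insurance ≥ $1,000,000 — not met.
So (2) is not satisfied (T AND F).
(a) ≥500 ft from school — holds.
(b) ≤ 5 units — satisfied.
(i) fee paid — not met.
(ii) hardship waiver — not met.
(c): F OR F → false.
So (3) is not satisfied (T AND T AND F).
Overall: F OR F OR F → false.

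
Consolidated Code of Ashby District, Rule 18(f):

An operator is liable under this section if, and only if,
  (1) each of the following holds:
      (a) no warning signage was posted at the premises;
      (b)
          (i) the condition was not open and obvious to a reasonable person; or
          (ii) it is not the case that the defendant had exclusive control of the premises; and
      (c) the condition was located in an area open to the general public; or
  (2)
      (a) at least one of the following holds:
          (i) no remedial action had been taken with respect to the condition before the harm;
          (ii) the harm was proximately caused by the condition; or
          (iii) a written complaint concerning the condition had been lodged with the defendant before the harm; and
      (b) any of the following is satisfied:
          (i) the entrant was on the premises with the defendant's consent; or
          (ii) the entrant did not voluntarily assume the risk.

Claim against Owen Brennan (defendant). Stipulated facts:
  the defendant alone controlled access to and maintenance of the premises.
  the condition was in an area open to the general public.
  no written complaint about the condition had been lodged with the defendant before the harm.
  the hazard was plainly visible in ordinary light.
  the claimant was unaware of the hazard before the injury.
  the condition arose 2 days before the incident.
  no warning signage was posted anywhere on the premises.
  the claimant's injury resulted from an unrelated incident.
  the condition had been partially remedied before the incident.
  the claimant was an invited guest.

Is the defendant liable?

No — not liable.

(a) no signage posted — holds.
(i) not open/obvious — fails.
(ii) not (exclusive control) — not met.
So (b) is not satisfied (F OR F).
(c) public area — holds.
So (1) is not satisfied (T AND F AND T).
(i) no remedial action — not satisfied.
(ii) proximate cause — fails.
(iii) complaint lodged — not satisfied.
(a): F OR F OR F → false.
(i) consent to enter — met.
(ii) no assumed risk — holds.
So (b) is satisfied (T OR T).
(2): F AND T → false.
So Overall is not satisfied (F OR F).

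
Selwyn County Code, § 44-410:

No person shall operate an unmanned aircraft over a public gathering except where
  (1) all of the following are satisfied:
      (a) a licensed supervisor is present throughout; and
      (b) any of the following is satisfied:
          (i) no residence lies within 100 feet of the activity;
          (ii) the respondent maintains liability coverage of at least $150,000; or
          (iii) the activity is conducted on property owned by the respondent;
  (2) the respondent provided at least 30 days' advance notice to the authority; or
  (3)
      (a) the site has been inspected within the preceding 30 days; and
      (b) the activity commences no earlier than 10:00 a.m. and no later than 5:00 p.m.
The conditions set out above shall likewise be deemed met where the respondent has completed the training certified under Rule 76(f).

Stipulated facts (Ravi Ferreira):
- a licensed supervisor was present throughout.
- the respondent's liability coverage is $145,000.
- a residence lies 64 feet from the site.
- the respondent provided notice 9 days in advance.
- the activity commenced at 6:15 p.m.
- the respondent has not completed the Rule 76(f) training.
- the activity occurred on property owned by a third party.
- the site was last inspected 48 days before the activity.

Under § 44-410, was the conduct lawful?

(a) supervisor present — holds.
(i) no residence in 100 ft — fails.
(ii) coverage ≥ $150,000 — not satisfied.
(iii) own property — not satisfied.
So (b) is not satisfied (F OR F OR F).
So (1) is not satisfied (T AND F).
(2) ≥30 days' notice — not satisfied.
(a) site inspected — not satisfied.
(b) start within hours — fails.
(3) = F AND F = false.
Overall = F OR F OR F = false.
Exception (training certified) — not satisfied.
Result: main false OR exception false → false.

No — unlawful.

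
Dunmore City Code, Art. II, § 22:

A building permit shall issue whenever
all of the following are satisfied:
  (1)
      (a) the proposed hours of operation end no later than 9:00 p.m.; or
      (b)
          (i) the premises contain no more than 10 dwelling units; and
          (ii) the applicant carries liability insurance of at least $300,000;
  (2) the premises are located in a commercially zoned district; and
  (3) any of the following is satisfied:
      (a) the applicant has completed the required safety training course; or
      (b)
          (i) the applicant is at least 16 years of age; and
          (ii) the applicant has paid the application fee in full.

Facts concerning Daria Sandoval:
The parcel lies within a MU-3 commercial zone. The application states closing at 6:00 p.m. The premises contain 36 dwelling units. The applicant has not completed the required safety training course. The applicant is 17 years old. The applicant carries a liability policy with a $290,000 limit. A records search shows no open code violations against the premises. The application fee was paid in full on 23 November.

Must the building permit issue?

(a) closes by 9 p.m. — holds.
(i) ≤ 10 units — not met.
(ii) insurance ≥ $300,000 — fails.
(b): F AND F → false.
(1): T OR F → true.
(2) commercially zoned — holds.
(a) safety training — not met.
(i) age ≥ 16 — met.
(ii) fee paid — holds.
(b) = T AND T = true.
(3) = F OR T = true.
Overall: T AND T AND T → true.

Yes — granted.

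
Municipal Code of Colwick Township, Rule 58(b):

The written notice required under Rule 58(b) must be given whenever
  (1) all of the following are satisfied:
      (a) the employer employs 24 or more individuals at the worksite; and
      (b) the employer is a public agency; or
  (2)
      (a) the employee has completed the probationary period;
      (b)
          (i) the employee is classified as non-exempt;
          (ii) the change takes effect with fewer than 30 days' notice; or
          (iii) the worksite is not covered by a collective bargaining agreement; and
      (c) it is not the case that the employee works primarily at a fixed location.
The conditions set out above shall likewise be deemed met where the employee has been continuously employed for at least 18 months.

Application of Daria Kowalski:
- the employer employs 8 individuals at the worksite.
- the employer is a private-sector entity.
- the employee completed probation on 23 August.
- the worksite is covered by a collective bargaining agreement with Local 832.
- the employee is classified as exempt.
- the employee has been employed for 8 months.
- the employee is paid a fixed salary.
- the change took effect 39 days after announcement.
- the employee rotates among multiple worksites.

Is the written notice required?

No — not required.

(a) ≥ 24 at site — fails.
(b) public agency — fails.
(1) = F AND F = false.
(a) past probation — met.
(i) non-exempt — not met.
(ii) < 30 days' notice — fails.
(iii) no CBA — not satisfied.
So (b) is not satisfied (F OR F OR F).
(c) not (fixed location) — met.
So (2) is not satisfied (T AND F AND T).
Overall = F OR F = false.
Exception (tenure ≥ 18 mo.) — not satisfied.
Result: main false OR exception false → false.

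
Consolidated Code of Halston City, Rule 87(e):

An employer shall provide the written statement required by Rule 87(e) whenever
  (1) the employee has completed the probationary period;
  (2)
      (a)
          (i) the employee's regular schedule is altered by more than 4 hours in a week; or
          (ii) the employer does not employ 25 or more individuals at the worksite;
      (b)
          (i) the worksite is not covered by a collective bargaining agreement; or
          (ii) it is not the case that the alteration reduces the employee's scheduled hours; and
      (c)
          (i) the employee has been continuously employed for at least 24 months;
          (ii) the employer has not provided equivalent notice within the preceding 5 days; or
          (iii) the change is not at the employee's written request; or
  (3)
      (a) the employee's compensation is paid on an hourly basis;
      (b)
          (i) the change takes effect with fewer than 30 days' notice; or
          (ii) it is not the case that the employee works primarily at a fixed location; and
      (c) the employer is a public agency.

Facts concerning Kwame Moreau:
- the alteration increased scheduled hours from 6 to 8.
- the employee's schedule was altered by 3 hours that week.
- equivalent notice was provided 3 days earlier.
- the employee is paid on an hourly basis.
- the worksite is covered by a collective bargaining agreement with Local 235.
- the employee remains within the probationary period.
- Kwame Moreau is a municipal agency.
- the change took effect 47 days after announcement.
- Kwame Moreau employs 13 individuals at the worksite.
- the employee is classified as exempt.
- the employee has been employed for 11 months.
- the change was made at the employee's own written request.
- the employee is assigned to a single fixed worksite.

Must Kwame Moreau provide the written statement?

(1) past probation — not met.
(i) schedule shift > 4h — fails.
(ii) not (≥ 25 at site) — satisfied.
(a): F OR T → true.
(i) no CBA — fails.
(ii) not (hours reduced) — met.
(b) = F OR T = true.
(i) tenure ≥ 24 mo. — not met.
(ii) no recent notice — fails.
(iii) not employee-requested — fails.
(c): F OR F OR F → false.
So (2) is not satisfied (T AND T AND F).
(a) hourly-paid — holds.
(i) < 30 days' notice — not satisfied.
(ii) not (fixed location) — not satisfied.
(b): F OR F → false.
(c) public agency — met.
So (3) is not satisfied (T AND F AND T).
Overall = F OR F OR F = false.

No — not required.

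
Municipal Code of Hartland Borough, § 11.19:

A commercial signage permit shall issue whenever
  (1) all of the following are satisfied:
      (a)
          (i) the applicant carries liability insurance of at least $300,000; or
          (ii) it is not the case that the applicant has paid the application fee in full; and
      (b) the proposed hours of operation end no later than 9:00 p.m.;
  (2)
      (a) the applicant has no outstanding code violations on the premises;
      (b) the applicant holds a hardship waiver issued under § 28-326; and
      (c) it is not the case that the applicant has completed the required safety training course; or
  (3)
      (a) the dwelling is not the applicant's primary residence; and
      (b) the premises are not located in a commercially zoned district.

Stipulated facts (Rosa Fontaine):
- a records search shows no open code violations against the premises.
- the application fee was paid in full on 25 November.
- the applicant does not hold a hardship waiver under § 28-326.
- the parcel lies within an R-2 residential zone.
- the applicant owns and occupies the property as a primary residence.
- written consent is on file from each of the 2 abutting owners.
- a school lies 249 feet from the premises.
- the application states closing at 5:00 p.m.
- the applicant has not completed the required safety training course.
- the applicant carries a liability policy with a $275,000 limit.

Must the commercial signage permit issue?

No — denied.

(i) insurance ≥ $300,000 — not satisfied.
(ii) not (fee paid) — not met.
(a) = F OR F = false.
(b) closes by 9 p.m. — met.
So (1) is not satisfied (F AND T).
(a) no code violations — met.
(b) hardship waiver — not met.
(c) not (safety training) — holds.
So (2) is not satisfied (T AND F AND T).
(a) not (primary residence) — not met.
(b) not (commercially zoned) — met.
(3) = F AND T = false.
Overall: F OR F OR F → false.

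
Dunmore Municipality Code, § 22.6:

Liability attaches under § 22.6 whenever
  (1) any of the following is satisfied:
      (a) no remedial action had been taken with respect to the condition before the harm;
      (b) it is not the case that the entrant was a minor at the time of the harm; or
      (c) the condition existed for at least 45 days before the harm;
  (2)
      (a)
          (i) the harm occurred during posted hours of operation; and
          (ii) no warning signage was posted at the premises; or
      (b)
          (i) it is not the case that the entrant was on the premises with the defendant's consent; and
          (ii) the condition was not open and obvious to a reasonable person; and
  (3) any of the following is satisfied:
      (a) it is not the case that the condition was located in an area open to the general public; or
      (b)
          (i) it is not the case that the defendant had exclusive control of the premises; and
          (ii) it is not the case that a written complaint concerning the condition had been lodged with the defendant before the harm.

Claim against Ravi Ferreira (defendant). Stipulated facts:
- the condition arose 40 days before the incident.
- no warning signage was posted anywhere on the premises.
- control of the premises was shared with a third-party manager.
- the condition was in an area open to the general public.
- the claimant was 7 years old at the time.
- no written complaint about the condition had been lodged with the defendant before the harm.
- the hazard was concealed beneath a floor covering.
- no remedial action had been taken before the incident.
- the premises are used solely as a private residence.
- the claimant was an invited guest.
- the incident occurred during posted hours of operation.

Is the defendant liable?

(a) no remedial action — met.
(b) not (entrant a minor) — not satisfied.
(c) condition ≥45 days old — not satisfied.
So (1) is satisfied (T OR F OR F).
(i) during posted hours — satisfied.
(ii) no signage posted — holds.
(a) = T AND T = true.
(i) not (consent to enter) — not met.
(ii) not open/obvious — holds.
(b): F AND T → false.
(2): T OR F → true.
(a) not (public area) — fails.
(i) not (exclusive control) — holds.
(ii) not (complaint lodged) — met.
So (b) is satisfied (T AND T).
(3) = F OR T = true.
Overall: T AND T AND T → true.

Yes — liable.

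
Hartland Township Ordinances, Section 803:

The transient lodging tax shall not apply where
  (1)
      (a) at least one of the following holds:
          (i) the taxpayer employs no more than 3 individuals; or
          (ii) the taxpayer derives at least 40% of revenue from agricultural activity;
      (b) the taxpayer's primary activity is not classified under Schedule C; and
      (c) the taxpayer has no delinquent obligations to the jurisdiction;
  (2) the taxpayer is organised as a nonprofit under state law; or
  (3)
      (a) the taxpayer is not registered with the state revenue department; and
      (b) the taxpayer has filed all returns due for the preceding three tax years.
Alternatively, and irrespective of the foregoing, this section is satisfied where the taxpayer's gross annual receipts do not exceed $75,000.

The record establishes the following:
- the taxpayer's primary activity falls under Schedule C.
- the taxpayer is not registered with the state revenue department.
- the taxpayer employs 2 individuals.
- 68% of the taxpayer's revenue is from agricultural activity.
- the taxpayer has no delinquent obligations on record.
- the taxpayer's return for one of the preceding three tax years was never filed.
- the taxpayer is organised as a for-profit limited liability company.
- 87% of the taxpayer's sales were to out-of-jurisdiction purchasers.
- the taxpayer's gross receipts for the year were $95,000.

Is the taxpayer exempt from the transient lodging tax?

(i) ≤ 3 employees — holds.
(ii) ≥40% agricultural — satisfied.
(a): T OR T → true.
(b) not (Schedule C activity) — fails.
(c) no delinquency — met.
(1) = T AND F AND T = false.
(2) nonprofit — fails.
(a) not (state-registered) — satisfied.
(b) returns current — not met.
(3) = T AND F = false.
Overall = F OR F OR F = false.
Exception (receipts ≤ $75,000) — not satisfied.
Result: main false OR exception false → false.

No — not exempt.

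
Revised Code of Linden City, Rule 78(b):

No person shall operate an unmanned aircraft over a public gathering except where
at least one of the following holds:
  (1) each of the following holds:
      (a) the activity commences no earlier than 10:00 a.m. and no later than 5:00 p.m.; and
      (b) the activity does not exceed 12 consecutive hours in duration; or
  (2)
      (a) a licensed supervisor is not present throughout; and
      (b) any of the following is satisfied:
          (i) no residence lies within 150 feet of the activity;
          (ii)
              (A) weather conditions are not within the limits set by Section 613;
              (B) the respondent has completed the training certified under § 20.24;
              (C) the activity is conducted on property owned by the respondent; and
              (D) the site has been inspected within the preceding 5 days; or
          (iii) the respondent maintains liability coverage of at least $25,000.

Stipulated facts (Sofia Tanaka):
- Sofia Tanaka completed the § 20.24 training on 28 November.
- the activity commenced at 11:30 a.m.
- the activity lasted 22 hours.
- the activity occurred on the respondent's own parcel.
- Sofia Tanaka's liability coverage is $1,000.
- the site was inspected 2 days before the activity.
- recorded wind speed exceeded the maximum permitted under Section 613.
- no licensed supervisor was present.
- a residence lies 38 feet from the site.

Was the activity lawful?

Yes — lawful.

(a) start within hours — holds.
(b) ≤ 12 hrs duration — fails.
(1): T AND F → false.
(a) not (supervisor present) — met.
(i) no residence in 150 ft — not met.
(A) not (weather ok) — holds.
(B) training certified — satisfied.
(C) own property — holds.
(D) site inspected — holds.
(ii) = T AND T AND T AND T = true.
(iii) coverage ≥ $25,000 — not satisfied.
(b) = F OR T OR F = true.
So (2) is satisfied (T AND T).
So Overall is satisfied (F OR T).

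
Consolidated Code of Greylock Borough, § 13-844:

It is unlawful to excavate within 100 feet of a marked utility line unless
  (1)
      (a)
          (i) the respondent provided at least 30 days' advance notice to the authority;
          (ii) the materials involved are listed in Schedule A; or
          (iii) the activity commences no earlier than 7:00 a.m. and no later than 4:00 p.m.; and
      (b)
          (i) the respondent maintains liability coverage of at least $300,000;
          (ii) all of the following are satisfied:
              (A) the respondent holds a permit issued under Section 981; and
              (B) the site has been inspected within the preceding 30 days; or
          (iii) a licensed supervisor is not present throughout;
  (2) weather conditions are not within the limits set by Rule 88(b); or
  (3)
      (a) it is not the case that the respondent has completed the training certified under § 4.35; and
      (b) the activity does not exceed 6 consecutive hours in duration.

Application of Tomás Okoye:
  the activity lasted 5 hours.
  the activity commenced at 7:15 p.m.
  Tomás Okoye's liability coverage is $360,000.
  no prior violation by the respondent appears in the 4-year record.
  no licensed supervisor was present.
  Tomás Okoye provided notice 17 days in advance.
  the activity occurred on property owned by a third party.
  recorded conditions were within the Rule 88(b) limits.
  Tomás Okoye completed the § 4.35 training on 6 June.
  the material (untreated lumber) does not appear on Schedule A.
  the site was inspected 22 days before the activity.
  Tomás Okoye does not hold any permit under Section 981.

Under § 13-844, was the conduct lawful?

No — unlawful.

(i) ≥30 days' notice — not satisfied.
(ii) Schedule A material — not satisfied.
(iii) start within hours — not satisfied.
(a) = F OR F OR F = false.
(i) coverage ≥ $300,000 — satisfied.
(A) holds permit — not met.
(B) site inspected — holds.
So (ii) is not satisfied (F AND T).
(iii) not (supervisor present) — met.
So (b) is satisfied (T OR F OR T).
(1): F AND T → false.
(2) not (weather ok) — not met.
(a) not (training certified) — not met.
(b) ≤ 6 hrs duration — met.
(3): F AND T → false.
Overall = F OR F OR F = false.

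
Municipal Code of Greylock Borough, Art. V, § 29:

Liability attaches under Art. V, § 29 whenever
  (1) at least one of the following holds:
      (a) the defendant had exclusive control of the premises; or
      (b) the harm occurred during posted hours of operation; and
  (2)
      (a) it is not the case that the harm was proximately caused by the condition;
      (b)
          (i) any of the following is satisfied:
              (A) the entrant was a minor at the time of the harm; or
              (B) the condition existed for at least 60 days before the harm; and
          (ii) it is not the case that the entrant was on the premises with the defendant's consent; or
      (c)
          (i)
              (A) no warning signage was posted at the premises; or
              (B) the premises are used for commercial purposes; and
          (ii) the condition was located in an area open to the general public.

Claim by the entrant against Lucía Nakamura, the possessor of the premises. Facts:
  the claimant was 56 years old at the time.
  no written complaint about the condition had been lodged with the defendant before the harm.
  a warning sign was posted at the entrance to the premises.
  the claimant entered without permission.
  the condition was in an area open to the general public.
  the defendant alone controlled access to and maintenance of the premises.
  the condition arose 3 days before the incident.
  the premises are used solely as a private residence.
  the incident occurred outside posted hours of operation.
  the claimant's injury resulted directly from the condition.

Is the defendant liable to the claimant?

No — not liable.

(a) exclusive control — met.
(b) during posted hours — fails.
(1) = T OR F = true.
(a) not (proximate cause) — not met.
(A) entrant a minor — not satisfied.
(B) condition ≥60 days old — not satisfied.
(i) = F OR F = false.
(ii) not (consent to enter) — holds.
(b) = F AND T = false.
(A) no signage posted — not satisfied.
(B) commercial use — fails.
So (i) is not satisfied (F OR F).
(ii) public area — satisfied.
(c): F AND T → false.
(2) = F OR F OR F = false.
So Overall is not satisfied (T AND F).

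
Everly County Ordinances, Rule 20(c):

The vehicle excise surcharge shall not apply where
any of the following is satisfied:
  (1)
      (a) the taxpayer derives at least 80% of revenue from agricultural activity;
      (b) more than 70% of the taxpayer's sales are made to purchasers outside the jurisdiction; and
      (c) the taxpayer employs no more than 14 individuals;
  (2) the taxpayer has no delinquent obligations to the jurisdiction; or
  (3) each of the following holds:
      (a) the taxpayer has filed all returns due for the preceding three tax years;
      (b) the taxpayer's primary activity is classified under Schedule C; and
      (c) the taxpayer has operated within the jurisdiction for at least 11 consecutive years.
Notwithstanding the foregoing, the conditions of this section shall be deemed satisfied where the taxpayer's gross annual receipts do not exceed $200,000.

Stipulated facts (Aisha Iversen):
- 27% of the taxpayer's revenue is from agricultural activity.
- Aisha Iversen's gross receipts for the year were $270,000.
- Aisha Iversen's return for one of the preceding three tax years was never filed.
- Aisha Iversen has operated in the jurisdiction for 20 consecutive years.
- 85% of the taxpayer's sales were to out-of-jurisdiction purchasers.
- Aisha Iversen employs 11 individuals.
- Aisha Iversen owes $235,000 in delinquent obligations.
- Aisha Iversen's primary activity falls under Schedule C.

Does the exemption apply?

(a) ≥80% agricultural — fails.
(b) >70% out-of-jur. sales — satisfied.
(c) ≤ 14 employees — holds.
(1): F AND T AND T → false.
(2) no delinquency — not met.
(a) returns current — fails.
(b) Schedule C activity — satisfied.
(c) ≥ 11 yrs in jurisdiction — met.
(3) = F AND T AND T = false.
So Overall is not satisfied (F OR F OR F).
Exception (receipts ≤ $200,000) — not satisfied.
Result: main false OR exception false → false.

No — not exempt.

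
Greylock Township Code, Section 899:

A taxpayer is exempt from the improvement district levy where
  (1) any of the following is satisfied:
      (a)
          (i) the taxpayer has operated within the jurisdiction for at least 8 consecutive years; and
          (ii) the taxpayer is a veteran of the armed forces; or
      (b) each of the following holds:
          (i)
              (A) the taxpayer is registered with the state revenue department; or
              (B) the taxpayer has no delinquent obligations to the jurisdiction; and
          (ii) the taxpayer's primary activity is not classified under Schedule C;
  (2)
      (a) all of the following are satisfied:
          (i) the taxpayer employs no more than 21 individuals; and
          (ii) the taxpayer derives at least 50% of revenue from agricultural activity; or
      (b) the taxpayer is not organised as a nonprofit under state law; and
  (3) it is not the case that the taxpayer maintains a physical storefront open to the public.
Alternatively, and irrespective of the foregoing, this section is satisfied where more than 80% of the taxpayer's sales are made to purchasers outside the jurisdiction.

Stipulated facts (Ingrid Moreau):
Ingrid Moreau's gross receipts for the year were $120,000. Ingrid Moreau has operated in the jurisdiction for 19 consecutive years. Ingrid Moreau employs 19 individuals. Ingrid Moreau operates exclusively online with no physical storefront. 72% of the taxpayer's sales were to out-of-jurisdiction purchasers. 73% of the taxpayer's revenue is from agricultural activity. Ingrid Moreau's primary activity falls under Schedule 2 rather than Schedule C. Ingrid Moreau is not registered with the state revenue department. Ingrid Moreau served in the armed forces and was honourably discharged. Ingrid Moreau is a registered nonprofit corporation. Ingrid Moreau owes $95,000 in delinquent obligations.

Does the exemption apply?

(i) ≥ 8 yrs in jurisdiction — satisfied.
(ii) veteran — met.
(a) = T AND T = true.
(A) state-registered — not met.
(B) no delinquency — not met.
(i) = F OR F = false.
(ii) not (Schedule C activity) — satisfied.
(b) = F AND T = false.
(1) = T OR F = true.
(i) ≤ 21 employees — met.
(ii) ≥50% agricultural — met.
(a) = T AND T = true.
(b) not (nonprofit) — not satisfied.
(2): T OR F → true.
(3) not (has storefront) — holds.
So Overall is satisfied (T AND T AND T).
Exception (>80% out-of-jur. sales) — not satisfied.
Result: main true OR exception false → true.

Yes — exempt.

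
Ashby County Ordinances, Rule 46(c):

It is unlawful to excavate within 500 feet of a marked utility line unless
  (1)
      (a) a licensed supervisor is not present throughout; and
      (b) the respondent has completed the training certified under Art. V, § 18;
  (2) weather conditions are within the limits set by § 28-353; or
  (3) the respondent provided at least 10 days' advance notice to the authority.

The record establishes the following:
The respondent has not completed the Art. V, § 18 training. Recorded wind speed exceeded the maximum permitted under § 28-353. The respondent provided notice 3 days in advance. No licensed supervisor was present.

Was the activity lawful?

(a) not (supervisor present) — satisfied.
(b) training certified — not satisfied.
So (1) is not satisfied (T AND F).
(2) weather ok — not satisfied.
(3) ≥10 days' notice — not met.
Overall: F OR F OR F → false.

No — unlawful.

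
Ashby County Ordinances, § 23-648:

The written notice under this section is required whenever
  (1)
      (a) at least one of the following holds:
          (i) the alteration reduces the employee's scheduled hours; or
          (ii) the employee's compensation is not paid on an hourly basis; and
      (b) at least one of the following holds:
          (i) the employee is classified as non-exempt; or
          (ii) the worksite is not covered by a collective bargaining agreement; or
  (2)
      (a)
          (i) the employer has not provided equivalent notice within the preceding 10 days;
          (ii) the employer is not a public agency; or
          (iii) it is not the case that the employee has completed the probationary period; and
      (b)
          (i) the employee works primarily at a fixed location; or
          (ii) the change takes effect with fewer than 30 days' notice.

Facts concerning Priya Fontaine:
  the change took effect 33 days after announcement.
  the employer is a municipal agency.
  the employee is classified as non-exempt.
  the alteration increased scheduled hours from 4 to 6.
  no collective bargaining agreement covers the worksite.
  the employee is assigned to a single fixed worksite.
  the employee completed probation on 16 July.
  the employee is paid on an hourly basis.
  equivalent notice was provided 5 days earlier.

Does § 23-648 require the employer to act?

No — not required.

(i) hours reduced — fails.
(ii) not (hourly-paid) — fails.
(a) = F OR F = false.
(i) non-exempt — holds.
(ii) no CBA — met.
So (b) is satisfied (T OR T).
(1): F AND T → false.
(i) no recent notice — not met.
(ii) not (public agency) — not satisfied.
(iii) not (past probation) — not met.
(a) = F OR F OR F = false.
(i) fixed location — met.
(ii) < 30 days' notice — not satisfied.
(b): T OR F → true.
(2): F AND T → false.
Overall = F OR F = false.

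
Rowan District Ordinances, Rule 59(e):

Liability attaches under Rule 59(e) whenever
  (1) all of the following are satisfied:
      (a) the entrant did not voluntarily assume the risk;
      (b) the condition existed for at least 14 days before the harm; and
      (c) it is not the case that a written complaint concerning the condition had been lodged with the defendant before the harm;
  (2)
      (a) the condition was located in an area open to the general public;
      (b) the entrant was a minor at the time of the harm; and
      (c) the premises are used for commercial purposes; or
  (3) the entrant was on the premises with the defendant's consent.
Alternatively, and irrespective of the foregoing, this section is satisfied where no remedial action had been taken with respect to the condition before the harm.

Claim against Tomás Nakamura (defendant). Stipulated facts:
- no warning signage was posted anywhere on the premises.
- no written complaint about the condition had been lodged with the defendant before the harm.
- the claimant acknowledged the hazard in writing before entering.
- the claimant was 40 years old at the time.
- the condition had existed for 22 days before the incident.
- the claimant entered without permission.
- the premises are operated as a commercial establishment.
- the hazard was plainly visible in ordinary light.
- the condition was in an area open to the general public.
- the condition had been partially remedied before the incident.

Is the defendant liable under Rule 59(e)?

No — not liable.

(a) no assumed risk — not satisfied.
(b) condition ≥14 days old — holds.
(c) not (complaint lodged) — holds.
So (1) is not satisfied (F AND T AND T).
(a) public area — met.
(b) entrant a minor — not met.
(c) commercial use — met.
So (2) is not satisfied (T AND F AND T).
(3) consent to enter — not satisfied.
Overall = F OR F OR F = false.
Exception (no remedial action) — not satisfied.
Result: main false OR exception false → false.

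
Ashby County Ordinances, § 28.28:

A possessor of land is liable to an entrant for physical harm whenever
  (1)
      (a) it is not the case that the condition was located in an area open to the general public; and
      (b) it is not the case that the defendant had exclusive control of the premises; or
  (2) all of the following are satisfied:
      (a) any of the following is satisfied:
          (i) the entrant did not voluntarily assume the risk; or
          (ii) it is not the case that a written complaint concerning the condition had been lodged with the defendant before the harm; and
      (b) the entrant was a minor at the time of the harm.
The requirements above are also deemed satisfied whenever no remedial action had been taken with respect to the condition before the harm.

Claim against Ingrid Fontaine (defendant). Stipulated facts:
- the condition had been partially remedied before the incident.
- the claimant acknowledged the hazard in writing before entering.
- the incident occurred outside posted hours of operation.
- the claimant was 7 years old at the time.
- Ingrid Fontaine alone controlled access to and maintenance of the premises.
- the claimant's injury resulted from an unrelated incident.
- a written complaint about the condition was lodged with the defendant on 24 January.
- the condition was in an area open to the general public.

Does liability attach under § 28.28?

No — not liable.

(a) not (public area) — fails.
(b) not (exclusive control) — not met.
So (1) is not satisfied (F AND F).
(i) no assumed risk — fails.
(ii) not (complaint lodged) — not satisfied.
So (a) is not satisfied (F OR F).
(b) entrant a minor — satisfied.
(2) = F AND T = false.
Overall = F OR F = false.
Exception (no remedial action) — not satisfied.
Result: main false OR exception false → false.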